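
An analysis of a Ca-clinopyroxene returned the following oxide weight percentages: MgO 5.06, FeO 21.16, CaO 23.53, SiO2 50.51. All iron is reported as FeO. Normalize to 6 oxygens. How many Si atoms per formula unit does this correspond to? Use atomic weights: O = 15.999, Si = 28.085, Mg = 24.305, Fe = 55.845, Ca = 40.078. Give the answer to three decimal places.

MgO (M=40.304): mol = 0.12555; Mg = 0.12555, O = 0.12555.
FeO (M=71.844): mol = 0.29453; Fe = 0.29453, O = 0.29453.
CaO (M=56.077): mol = 0.41960; Ca = 0.41960, O = 0.41960.
SiO2 (M=60.083): mol = 0.84067; Si = 0.84067, O = 1.68134.
ΣO = 2.52102; factor = 6/ΣO = 2.37999.
Si apfu = 0.84067 × 2.37999 = 2.001.

2.001 Si apfu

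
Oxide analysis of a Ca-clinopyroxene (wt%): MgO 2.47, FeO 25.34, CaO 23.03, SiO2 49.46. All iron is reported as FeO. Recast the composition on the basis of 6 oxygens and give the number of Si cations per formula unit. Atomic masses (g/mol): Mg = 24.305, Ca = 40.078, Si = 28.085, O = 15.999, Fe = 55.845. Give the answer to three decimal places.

1.999 Si apfu

2.47 wt% MgO ÷ 40.304 g/mol = 0.06128 mol, giving 0.06128 Mg and 0.06128 O.
25.34 wt% FeO ÷ 71.844 g/mol = 0.35271 mol, giving 0.35271 Fe and 0.35271 O.
23.03 wt% CaO ÷ 56.077 g/mol = 0.41069 mol, giving 0.41069 Ca and 0.41069 O.
49.46 wt% SiO2 ÷ 60.083 g/mol = 0.82319 mol, giving 0.82319 Si and 1.64638 O.
Oxygen sums to 2.47106; scaling by 6/2.47106 = 2.42811 puts the formula on 6 O.
Si: 0.82319 × 2.42811 = 1.999 atoms per formula unit.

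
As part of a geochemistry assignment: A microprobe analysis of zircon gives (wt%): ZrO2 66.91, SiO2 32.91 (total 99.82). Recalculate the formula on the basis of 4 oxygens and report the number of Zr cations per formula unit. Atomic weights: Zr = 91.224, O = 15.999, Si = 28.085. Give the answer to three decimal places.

ZrO2 (M=123.222): mol = 0.54300; Zr = 0.54300, O = 1.08600.
SiO2 (M=60.083): mol = 0.54774; Si = 0.54774, O = 1.09548.
ΣO = 2.18148; factor = 4/ΣO = 1.83362.
Zr apfu = 0.54300 × 1.83362 = 0.996.

0.996 Zr apfu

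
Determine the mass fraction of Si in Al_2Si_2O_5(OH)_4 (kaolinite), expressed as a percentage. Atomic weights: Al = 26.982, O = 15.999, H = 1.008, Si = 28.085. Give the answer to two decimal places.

21.76 weight percent

M(Al_2Si_2O_5(OH)_4) = 258.157 g/mol.
Si contributes 2 × 28.085 = 56.170 g per mole.
56.170/258.157 = 0.2176 → 21.76%.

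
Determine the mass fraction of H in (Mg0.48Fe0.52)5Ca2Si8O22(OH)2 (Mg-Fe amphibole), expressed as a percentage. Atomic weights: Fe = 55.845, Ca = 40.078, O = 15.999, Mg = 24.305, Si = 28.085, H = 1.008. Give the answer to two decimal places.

0.23 mass %

Formula mass = 2.40·24.305 + 2.60·55.845 + 2·40.078 + 8·28.085 + 24·15.999 + 2·1.008 = 894.357 g/mol, of which 2.016 g is H.
So H makes up 2.016/894.357 = 0.0023 of the mass, i.e. 0.23%.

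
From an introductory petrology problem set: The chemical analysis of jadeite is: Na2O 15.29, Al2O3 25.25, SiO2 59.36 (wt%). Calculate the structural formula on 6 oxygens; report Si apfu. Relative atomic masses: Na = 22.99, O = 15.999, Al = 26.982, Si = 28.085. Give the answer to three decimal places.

1.999 Si apfu

Na2O: 15.29/61.979 = 0.24670 mol → 0.49340 mol Na, 0.24670 mol O.
Al2O3: 25.25/101.961 = 0.24764 mol → 0.49528 mol Al, 0.74292 mol O.
SiO2: 59.36/60.083 = 0.98797 mol → 0.98797 mol Si, 1.97594 mol O.
Total oxygen = 2.96556 mol. Normalization factor = 6/2.96556 = 2.02323.
Si per 6 O = 0.98797 × 2.02323 = 1.999.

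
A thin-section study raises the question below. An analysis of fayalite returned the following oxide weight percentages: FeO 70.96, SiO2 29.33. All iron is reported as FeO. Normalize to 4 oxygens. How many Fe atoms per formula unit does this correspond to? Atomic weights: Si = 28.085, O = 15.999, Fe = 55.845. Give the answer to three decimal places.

2.012 Fe apfu

FeO (M=71.844): mol = 0.98770; Fe = 0.98770, O = 0.98770.
SiO2 (M=60.083): mol = 0.48816; Si = 0.48816, O = 0.97632.
ΣO = 1.96402; factor = 4/ΣO = 2.03664.
Fe apfu = 0.98770 × 2.03664 = 2.012.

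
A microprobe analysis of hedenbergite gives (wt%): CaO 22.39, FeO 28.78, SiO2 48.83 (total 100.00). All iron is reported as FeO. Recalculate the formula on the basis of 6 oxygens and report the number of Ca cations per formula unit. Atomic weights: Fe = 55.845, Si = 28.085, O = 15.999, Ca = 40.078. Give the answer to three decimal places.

CaO (M=56.077): mol = 0.39927; Ca = 0.39927, O = 0.39927.
FeO (M=71.844): mol = 0.40059; Fe = 0.40059, O = 0.40059.
SiO2 (M=60.083): mol = 0.81271; Si = 0.81271, O = 1.62542.
ΣO = 2.42528; factor = 6/ΣO = 2.47394.
Ca apfu = 0.39927 × 2.47394 = 0.988.

0.988 Ca apfu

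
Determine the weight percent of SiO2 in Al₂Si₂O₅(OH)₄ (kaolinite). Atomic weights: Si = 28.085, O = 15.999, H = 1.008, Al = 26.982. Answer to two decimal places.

46.55 wt%

M(Al₂Si₂O₅(OH)₄) = 258.157 g/mol; M(SiO2) = 60.083 g/mol.
Moles SiO2 per formula unit = 2 Si ÷ 1 = 2.0000.
SiO2 fraction = (2.0000 × 60.083) / 258.157 = 120.166/258.157 = 0.4655.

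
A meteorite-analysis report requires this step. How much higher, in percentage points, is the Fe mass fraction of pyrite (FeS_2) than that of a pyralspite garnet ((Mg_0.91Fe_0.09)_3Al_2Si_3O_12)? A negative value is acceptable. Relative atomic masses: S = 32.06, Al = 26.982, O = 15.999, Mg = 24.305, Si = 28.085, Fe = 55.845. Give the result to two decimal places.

42.89 percentage points

Fe in FeS_2: molar mass 119.965 g/mol; 1×55.845 = 55.845 g → 46.55 wt%.
Fe in (Mg_0.91Fe_0.09)_3Al_2Si_3O_12: molar mass 411.638 g/mol; 0.27×55.845 = 15.078 g → 3.66 wt%.
Difference = 46.55 − 3.66 = 42.89 percentage points.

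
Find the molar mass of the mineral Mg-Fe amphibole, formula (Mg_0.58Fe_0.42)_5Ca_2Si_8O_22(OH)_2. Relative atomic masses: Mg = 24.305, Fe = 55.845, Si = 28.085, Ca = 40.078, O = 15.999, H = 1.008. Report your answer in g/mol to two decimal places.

The formula mass is the sum 2.90×24.305 + 2.10×55.845 + 2×40.078 + 8×28.085 + 24×15.999 + 2×1.008.

878.59 g/mol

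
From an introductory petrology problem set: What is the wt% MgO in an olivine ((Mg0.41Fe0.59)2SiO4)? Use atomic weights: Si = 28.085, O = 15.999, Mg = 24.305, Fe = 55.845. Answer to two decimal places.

M((Mg0.41Fe0.59)2SiO4) = 177.908 g/mol; M(MgO) = 40.304 g/mol.
Moles MgO per formula unit = 0.82 Mg ÷ 1 = 0.8200.
MgO fraction = (0.8200 × 40.304) / 177.908 = 33.049/177.908 = 0.1858.

18.58 wt%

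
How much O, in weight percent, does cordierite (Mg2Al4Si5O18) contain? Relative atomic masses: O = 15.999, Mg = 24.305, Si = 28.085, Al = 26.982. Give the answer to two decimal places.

Formula mass = 2×24.305 + 4×26.982 + 5×28.085 + 18×15.999 = 584.945 g/mol, of which 287.982 g is O.
So O makes up 287.982/584.945 = 0.4923 of the mass, i.e. 49.23%.

49.23 weight percent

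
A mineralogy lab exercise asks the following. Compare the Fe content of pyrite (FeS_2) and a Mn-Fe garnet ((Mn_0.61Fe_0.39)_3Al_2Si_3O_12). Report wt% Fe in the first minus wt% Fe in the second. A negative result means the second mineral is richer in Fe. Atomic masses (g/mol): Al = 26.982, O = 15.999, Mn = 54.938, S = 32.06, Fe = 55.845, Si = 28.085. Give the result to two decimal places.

33.38 percentage points

M(FeS_2) = 119.965 g/mol, so wt% Fe = 55.845/119.965 × 100 = 46.55%.
M((Mn_0.61Fe_0.39)_3Al_2Si_3O_12) = 496.082 g/mol, so wt% Fe = 65.339/496.082 × 100 = 13.17%.
46.55 − 13.17 = 33.38 pp.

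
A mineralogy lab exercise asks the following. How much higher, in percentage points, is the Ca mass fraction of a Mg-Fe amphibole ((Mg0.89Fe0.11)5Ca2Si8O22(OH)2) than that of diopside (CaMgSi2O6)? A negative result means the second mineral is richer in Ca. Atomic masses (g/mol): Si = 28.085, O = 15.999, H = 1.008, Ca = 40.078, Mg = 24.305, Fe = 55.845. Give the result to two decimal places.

-8.85 percentage points

First mineral: 80.156 g Ca in 829.700 g formula = 9.66 wt% Ca.
Second mineral: 40.078 g Ca in 216.547 g formula = 18.51 wt% Ca.
9.66% − 18.51% gives a difference of -8.85 percentage points.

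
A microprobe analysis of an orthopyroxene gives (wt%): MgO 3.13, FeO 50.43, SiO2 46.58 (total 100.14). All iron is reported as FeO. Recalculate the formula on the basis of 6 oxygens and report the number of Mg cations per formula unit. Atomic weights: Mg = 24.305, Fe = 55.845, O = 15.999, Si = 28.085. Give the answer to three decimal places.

MgO: 3.13/40.304 = 0.07766 mol → 0.07766 mol Mg, 0.07766 mol O.
FeO: 50.43/71.844 = 0.70194 mol → 0.70194 mol Fe, 0.70194 mol O.
SiO2: 46.58/60.083 = 0.77526 mol → 0.77526 mol Si, 1.55052 mol O.
Total oxygen = 2.33012 mol. Normalization factor = 6/2.33012 = 2.57497.
Mg per 6 O = 0.07766 × 2.57497 = 0.200.

0.200 Mg apfu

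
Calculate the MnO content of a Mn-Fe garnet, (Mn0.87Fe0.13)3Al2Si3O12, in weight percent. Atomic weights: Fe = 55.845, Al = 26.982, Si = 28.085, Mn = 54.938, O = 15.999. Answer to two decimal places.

37.37 wt%

Molar mass of (Mn0.87Fe0.13)3Al2Si3O12 = 2.61×54.938 + 0.39×55.845 + 2×26.982 + 3×28.085 + 12×15.999 = 495.375 g/mol.
Each formula unit contains 2.61 Mn, equivalent to 2.61/1 = 2.6100 mol MnO.
M(MnO) = 1×54.938 + 1×15.999 = 70.937 g/mol.
Mass of MnO per formula unit = 2.6100 × 70.937 = 185.146 g.
MnO wt% = 185.146 / 495.375 × 100 = 37.37%.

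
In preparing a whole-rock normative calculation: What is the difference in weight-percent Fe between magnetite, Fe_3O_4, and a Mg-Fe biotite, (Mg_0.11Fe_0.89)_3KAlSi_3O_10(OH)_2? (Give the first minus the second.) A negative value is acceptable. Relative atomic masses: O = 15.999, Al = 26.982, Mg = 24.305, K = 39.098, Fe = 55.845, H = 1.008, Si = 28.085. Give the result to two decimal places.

M(Fe_3O_4) = 231.531 g/mol, so wt% Fe = 167.535/231.531 × 100 = 72.36%.
M((Mg_0.11Fe_0.89)_3KAlSi_3O_10(OH)_2) = 501.466 g/mol, so wt% Fe = 149.106/501.466 × 100 = 29.73%.
72.36 − 29.73 = 42.63 pp.

42.63 percentage points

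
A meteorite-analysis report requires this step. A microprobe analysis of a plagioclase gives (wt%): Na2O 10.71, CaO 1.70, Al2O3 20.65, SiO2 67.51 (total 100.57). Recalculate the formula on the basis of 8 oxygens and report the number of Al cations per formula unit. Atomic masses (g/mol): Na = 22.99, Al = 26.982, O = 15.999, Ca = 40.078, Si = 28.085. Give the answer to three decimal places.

Na2O (M=61.979): mol = 0.17280; Na = 0.34560, O = 0.17280.
CaO (M=56.077): mol = 0.03032; Ca = 0.03032, O = 0.03032.
Al2O3 (M=101.961): mol = 0.20253; Al = 0.40506, O = 0.60759.
SiO2 (M=60.083): mol = 1.12361; Si = 1.12361, O = 2.24722.
ΣO = 3.05793; factor = 8/ΣO = 2.61615.
Al apfu = 0.40506 × 2.61615 = 1.060.

1.060 Al apfu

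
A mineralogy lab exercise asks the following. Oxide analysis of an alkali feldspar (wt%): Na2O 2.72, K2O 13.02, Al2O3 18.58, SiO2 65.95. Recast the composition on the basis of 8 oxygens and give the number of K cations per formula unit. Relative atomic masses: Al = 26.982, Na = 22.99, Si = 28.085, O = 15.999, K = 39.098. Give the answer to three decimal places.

0.756 K apfu

2.72 wt% Na2O ÷ 61.979 g/mol = 0.04389 mol, giving 0.08778 Na and 0.04389 O.
13.02 wt% K2O ÷ 94.195 g/mol = 0.13822 mol, giving 0.27644 K and 0.13822 O.
18.58 wt% Al2O3 ÷ 101.961 g/mol = 0.18223 mol, giving 0.36446 Al and 0.54669 O.
65.95 wt% SiO2 ÷ 60.083 g/mol = 1.09765 mol, giving 1.09765 Si and 2.19530 O.
Oxygen sums to 2.92410; scaling by 8/2.92410 = 2.73588 puts the formula on 8 O.
K: 0.27644 × 2.73588 = 0.756 atoms per formula unit.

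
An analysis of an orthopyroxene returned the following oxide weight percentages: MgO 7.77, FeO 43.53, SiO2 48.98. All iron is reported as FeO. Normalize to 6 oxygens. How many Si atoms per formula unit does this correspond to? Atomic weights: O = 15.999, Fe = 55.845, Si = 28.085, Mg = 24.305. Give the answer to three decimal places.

2.014 Si apfu

MgO (M=40.304): mol = 0.19278; Mg = 0.19278, O = 0.19278.
FeO (M=71.844): mol = 0.60590; Fe = 0.60590, O = 0.60590.
SiO2 (M=60.083): mol = 0.81521; Si = 0.81521, O = 1.63042.
ΣO = 2.42910; factor = 6/ΣO = 2.47005.
Si apfu = 0.81521 × 2.47005 = 2.014.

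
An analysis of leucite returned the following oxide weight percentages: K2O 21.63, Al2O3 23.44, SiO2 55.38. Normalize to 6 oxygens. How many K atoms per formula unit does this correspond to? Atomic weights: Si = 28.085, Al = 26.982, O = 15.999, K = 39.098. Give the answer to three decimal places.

K2O: 21.63/94.195 = 0.22963 mol → 0.45926 mol K, 0.22963 mol O.
Al2O3: 23.44/101.961 = 0.22989 mol → 0.45978 mol Al, 0.68967 mol O.
SiO2: 55.38/60.083 = 0.92172 mol → 0.92172 mol Si, 1.84344 mol O.
Total oxygen = 2.76274 mol. Normalization factor = 6/2.76274 = 2.17176.
K per 6 O = 0.45926 × 2.17176 = 0.997.

0.997 K apfu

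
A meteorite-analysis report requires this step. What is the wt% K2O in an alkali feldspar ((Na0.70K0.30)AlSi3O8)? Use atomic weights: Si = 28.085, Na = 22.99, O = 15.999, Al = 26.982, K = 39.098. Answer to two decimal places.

M((Na0.70K0.30)AlSi3O8) = 267.051 g/mol; M(K2O) = 94.195 g/mol.
Moles K2O per formula unit = 0.30 K ÷ 2 = 0.1500.
K2O fraction = (0.1500 × 94.195) / 267.051 = 14.129/267.051 = 0.0529.

5.29 wt%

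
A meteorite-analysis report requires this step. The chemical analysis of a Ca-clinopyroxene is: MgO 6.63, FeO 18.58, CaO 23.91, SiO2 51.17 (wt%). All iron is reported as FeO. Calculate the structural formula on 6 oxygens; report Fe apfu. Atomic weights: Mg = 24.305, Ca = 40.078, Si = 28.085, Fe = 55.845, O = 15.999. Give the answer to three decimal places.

MgO (M=40.304): mol = 0.16450; Mg = 0.16450, O = 0.16450.
FeO (M=71.844): mol = 0.25862; Fe = 0.25862, O = 0.25862.
CaO (M=56.077): mol = 0.42638; Ca = 0.42638, O = 0.42638.
SiO2 (M=60.083): mol = 0.85166; Si = 0.85166, O = 1.70332.
ΣO = 2.55282; factor = 6/ΣO = 2.35034.
Fe apfu = 0.25862 × 2.35034 = 0.608.

0.608 Fe apfu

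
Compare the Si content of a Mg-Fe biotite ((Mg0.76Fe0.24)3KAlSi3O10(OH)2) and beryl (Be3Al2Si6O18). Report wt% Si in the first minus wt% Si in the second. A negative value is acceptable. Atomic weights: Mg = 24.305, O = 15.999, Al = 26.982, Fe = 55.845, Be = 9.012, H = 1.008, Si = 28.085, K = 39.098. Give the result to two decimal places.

First mineral: 84.255 g Si in 439.963 g formula = 19.15 wt% Si.
Second mineral: 168.510 g Si in 537.492 g formula = 31.35 wt% Si.
19.15% − 31.35% gives a difference of -12.20 percentage points.

-12.20 percentage points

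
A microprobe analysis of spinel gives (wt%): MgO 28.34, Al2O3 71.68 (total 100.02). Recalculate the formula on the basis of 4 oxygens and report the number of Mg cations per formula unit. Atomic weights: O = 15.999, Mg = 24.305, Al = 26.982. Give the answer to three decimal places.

MgO: 28.34/40.304 = 0.70316 mol → 0.70316 mol Mg, 0.70316 mol O.
Al2O3: 71.68/101.961 = 0.70301 mol → 1.40602 mol Al, 2.10903 mol O.
Total oxygen = 2.81219 mol. Normalization factor = 4/2.81219 = 1.42238.
Mg per 4 O = 0.70316 × 1.42238 = 1.000.

1.000 Mg apfu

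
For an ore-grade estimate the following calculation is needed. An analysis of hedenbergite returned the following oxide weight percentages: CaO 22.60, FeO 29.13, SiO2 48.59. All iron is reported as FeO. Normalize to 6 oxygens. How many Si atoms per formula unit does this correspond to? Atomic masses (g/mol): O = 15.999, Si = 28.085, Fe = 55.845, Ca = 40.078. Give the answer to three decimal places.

CaO: 22.60/56.077 = 0.40302 mol → 0.40302 mol Ca, 0.40302 mol O.
FeO: 29.13/71.844 = 0.40546 mol → 0.40546 mol Fe, 0.40546 mol O.
SiO2: 48.59/60.083 = 0.80871 mol → 0.80871 mol Si, 1.61742 mol O.
Total oxygen = 2.42590 mol. Normalization factor = 6/2.42590 = 2.47331.
Si per 6 O = 0.80871 × 2.47331 = 2.000.

2.000 Si apfu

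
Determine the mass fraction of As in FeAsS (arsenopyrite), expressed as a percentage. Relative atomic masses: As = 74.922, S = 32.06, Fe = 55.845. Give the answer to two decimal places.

46.01 mass %

Formula mass = 1*55.845 + 1*74.922 + 1*32.06 = 162.827 g/mol, of which 74.922 g is As.
So As makes up 74.922/162.827 = 0.4601 of the mass, i.e. 46.01%.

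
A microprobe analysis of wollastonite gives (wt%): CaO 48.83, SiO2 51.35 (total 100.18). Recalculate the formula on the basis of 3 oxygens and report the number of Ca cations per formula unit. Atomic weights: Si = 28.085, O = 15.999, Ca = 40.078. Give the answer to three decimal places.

1.012 Ca apfu

CaO: 48.83/56.077 = 0.87077 mol → 0.87077 mol Ca, 0.87077 mol O.
SiO2: 51.35/60.083 = 0.85465 mol → 0.85465 mol Si, 1.70930 mol O.
Total oxygen = 2.58007 mol. Normalization factor = 3/2.58007 = 1.16276.
Ca per 3 O = 0.87077 × 1.16276 = 1.012.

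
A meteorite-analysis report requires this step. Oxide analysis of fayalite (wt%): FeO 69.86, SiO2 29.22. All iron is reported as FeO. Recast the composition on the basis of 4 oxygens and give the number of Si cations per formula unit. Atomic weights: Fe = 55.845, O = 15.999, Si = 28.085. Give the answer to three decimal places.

1.000 Si apfu

FeO: 69.86/71.844 = 0.97238 mol → 0.97238 mol Fe, 0.97238 mol O.
SiO2: 29.22/60.083 = 0.48633 mol → 0.48633 mol Si, 0.97266 mol O.
Total oxygen = 1.94504 mol. Normalization factor = 4/1.94504 = 2.05651.
Si per 4 O = 0.48633 × 2.05651 = 1.000.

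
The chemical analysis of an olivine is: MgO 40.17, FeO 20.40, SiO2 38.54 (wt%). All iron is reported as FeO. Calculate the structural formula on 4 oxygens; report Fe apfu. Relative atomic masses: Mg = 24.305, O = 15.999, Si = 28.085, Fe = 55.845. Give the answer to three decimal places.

0.443 Fe apfu

MgO (M=40.304): mol = 0.99668; Mg = 0.99668, O = 0.99668.
FeO (M=71.844): mol = 0.28395; Fe = 0.28395, O = 0.28395.
SiO2 (M=60.083): mol = 0.64145; Si = 0.64145, O = 1.28290.
ΣO = 2.56353; factor = 4/ΣO = 1.56035.
Fe apfu = 0.28395 × 1.56035 = 0.443.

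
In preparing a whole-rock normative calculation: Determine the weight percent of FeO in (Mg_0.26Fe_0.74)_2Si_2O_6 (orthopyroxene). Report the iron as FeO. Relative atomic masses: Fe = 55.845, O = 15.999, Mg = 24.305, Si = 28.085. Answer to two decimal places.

M((Mg_0.26Fe_0.74)_2Si_2O_6) = 247.453 g/mol; M(FeO) = 71.844 g/mol.
Moles FeO per formula unit = 1.48 Fe ÷ 1 = 1.4800.
FeO fraction = (1.4800 × 71.844) / 247.453 = 106.329/247.453 = 0.4297.

42.97 wt%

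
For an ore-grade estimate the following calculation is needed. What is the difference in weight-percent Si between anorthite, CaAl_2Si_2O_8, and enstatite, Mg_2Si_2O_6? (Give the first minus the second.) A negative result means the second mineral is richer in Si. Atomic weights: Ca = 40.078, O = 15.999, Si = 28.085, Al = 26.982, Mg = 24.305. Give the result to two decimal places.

-7.79 percentage points

Si in CaAl_2Si_2O_8: molar mass 278.204 g/mol; 2×28.085 = 56.170 g → 20.19 wt%.
Si in Mg_2Si_2O_6: molar mass 200.774 g/mol; 2×28.085 = 56.170 g → 27.98 wt%.
Difference = 20.19 − 27.98 = -7.79 percentage points.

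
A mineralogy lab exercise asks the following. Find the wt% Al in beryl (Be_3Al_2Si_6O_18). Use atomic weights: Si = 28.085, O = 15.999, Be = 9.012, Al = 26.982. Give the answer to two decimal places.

M(Be_3Al_2Si_6O_18) = 537.492 g/mol.
Al contributes 2 × 26.982 = 53.964 g per mole.
53.964/537.492 = 0.1004 → 10.04%.

10.04 wt%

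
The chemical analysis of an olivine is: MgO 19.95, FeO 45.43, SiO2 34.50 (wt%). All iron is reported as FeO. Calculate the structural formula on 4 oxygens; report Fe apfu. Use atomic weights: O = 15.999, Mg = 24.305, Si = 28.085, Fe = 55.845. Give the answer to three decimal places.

MgO (M=40.304): mol = 0.49499; Mg = 0.49499, O = 0.49499.
FeO (M=71.844): mol = 0.63234; Fe = 0.63234, O = 0.63234.
SiO2 (M=60.083): mol = 0.57421; Si = 0.57421, O = 1.14842.
ΣO = 2.27575; factor = 4/ΣO = 1.75766.
Fe apfu = 0.63234 × 1.75766 = 1.111.

1.111 Fe apfu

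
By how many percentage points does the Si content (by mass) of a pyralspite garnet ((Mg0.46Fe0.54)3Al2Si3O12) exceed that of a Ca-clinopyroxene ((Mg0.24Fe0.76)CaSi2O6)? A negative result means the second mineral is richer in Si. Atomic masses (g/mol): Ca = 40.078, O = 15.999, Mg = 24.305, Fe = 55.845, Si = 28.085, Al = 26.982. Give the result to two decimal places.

-4.80 percentage points

First mineral: 84.255 g Si in 454.217 g formula = 18.55 wt% Si.
Second mineral: 56.170 g Si in 240.517 g formula = 23.35 wt% Si.
18.55% − 23.35% gives a difference of -4.80 percentage points.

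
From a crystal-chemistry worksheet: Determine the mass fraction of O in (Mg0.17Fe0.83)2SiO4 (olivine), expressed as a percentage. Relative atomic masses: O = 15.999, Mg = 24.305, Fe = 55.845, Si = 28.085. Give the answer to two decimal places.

33.15 mass %

Molar mass of (Mg0.17Fe0.83)2SiO4: 0.34·24.305 + 1.66·55.845 + 1·28.085 + 4·15.999 = 193.047 g/mol.
Mass of O per formula unit: 4 × 15.999 = 63.996 g.
Weight fraction O = 63.996 / 193.047 = 0.3315.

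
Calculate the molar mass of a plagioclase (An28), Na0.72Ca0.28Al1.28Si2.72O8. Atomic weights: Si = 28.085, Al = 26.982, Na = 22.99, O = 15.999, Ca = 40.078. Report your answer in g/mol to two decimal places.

266.69 g/mol

Na: 0.72 × 22.99 = 16.5528
Ca: 0.28 × 40.078 = 11.2218
Al: 1.28 × 26.982 = 34.5370
Si: 2.72 × 28.085 = 76.3912
O: 8 × 15.999 = 127.9920
Summing the contributions gives the formula mass.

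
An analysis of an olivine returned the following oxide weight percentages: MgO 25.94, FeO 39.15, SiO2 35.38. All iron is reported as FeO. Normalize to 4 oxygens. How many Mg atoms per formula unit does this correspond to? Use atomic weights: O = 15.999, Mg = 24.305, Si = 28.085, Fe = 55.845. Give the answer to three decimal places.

1.088 Mg apfu

25.94 wt% MgO ÷ 40.304 g/mol = 0.64361 mol, giving 0.64361 Mg and 0.64361 O.
39.15 wt% FeO ÷ 71.844 g/mol = 0.54493 mol, giving 0.54493 Fe and 0.54493 O.
35.38 wt% SiO2 ÷ 60.083 g/mol = 0.58885 mol, giving 0.58885 Si and 1.17770 O.
Oxygen sums to 2.36624; scaling by 4/2.36624 = 1.69045 puts the formula on 4 O.
Mg: 0.64361 × 1.69045 = 1.088 atoms per formula unit.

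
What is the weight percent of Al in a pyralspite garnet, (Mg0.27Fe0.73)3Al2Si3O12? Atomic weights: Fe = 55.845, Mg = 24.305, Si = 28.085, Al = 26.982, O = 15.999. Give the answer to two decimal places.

11.43 mass %

M((Mg0.27Fe0.73)3Al2Si3O12) = 472.195 g/mol.
Al contributes 2 × 26.982 = 53.964 g per mole.
53.964/472.195 = 0.1143 → 11.43%.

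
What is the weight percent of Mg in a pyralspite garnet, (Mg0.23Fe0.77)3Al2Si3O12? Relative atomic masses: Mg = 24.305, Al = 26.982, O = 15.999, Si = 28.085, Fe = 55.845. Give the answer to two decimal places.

Molar mass of (Mg0.23Fe0.77)3Al2Si3O12: 0.69·24.305 + 2.31·55.845 + 2·26.982 + 3·28.085 + 12·15.999 = 475.979 g/mol.
Mass of Mg per formula unit: 0.69 × 24.305 = 16.770 g.
Weight fraction Mg = 16.770 / 475.979 = 0.0352.

3.52 wt%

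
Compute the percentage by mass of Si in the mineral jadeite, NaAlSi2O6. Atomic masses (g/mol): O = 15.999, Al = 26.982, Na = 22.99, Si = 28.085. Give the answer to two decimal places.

M(NaAlSi2O6) = 202.136 g/mol.
Si contributes 2 × 28.085 = 56.170 g per mole.
56.170/202.136 = 0.2779 → 27.79%.

27.79 weight percent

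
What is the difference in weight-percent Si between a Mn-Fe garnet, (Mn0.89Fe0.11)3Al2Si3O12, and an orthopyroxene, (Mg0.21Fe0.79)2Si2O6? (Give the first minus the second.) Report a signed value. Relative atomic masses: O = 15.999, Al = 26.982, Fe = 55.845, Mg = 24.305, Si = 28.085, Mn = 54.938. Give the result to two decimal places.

M((Mn0.89Fe0.11)3Al2Si3O12) = 495.320 g/mol, so wt% Si = 84.255/495.320 × 100 = 17.01%.
M((Mg0.21Fe0.79)2Si2O6) = 250.607 g/mol, so wt% Si = 56.170/250.607 × 100 = 22.41%.
17.01 − 22.41 = -5.40 pp.

-5.40 percentage points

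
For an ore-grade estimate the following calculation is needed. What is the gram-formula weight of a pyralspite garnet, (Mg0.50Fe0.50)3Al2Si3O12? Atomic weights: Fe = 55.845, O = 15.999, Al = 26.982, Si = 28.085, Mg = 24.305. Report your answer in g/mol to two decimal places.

The formula mass is the sum 1.50·24.305 + 1.50·55.845 + 2·26.982 + 3·28.085 + 12·15.999.

450.43 g/mol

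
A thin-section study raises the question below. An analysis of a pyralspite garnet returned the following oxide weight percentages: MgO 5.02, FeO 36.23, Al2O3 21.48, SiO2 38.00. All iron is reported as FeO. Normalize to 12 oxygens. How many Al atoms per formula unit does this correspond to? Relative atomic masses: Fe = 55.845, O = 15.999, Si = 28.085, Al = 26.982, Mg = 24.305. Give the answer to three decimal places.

MgO: 5.02/40.304 = 0.12455 mol → 0.12455 mol Mg, 0.12455 mol O.
FeO: 36.23/71.844 = 0.50429 mol → 0.50429 mol Fe, 0.50429 mol O.
Al2O3: 21.48/101.961 = 0.21067 mol → 0.42134 mol Al, 0.63201 mol O.
SiO2: 38.00/60.083 = 0.63246 mol → 0.63246 mol Si, 1.26492 mol O.
Total oxygen = 2.52577 mol. Normalization factor = 12/2.52577 = 4.75103.
Al per 12 O = 0.42134 × 4.75103 = 2.002.

2.002 Al apfu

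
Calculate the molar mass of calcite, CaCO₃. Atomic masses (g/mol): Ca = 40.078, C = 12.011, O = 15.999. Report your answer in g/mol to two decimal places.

100.09 g/mol

M = 1·40.078 + 1·12.011 + 3·15.999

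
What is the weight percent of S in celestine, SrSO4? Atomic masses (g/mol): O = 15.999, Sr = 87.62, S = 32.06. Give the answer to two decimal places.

Molar mass of SrSO4: 1×87.62 + 1×32.06 + 4×15.999 = 183.676 g/mol.
Mass of S per formula unit: 1 × 32.06 = 32.060 g.
Weight fraction S = 32.060 / 183.676 = 0.1745.

17.45 wt%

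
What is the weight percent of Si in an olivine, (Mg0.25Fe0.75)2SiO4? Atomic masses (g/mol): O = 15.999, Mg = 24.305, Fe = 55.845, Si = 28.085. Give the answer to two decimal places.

M((Mg0.25Fe0.75)2SiO4) = 188.001 g/mol.
Si contributes 1 × 28.085 = 28.085 g per mole.
28.085/188.001 = 0.1494 → 14.94%.

14.94 wt%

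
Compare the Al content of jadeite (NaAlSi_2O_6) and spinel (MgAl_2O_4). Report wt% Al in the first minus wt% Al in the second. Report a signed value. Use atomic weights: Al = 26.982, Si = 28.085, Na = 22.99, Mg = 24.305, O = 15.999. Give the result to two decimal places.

Al in NaAlSi_2O_6: molar mass 202.136 g/mol; 1×26.982 = 26.982 g → 13.35 wt%.
Al in MgAl_2O_4: molar mass 142.265 g/mol; 2×26.982 = 53.964 g → 37.93 wt%.
Difference = 13.35 − 37.93 = -24.58 percentage points.

-24.58 percentage points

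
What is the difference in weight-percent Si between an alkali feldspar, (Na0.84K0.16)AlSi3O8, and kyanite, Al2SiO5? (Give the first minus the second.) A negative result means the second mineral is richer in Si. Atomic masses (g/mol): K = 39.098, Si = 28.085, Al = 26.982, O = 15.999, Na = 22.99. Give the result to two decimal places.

Si in (Na0.84K0.16)AlSi3O8: molar mass 264.796 g/mol; 3×28.085 = 84.255 g → 31.82 wt%.
Si in Al2SiO5: molar mass 162.044 g/mol; 1×28.085 = 28.085 g → 17.33 wt%.
Difference = 31.82 − 17.33 = 14.49 percentage points.

14.49 percentage points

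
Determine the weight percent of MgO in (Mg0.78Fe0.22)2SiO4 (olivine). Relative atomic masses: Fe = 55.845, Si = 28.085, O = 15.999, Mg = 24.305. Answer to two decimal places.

40.68 wt%

Molar mass of (Mg0.78Fe0.22)2SiO4 = 1.56×24.305 + 0.44×55.845 + 1×28.085 + 4×15.999 = 154.569 g/mol.
Each formula unit contains 1.56 Mg, equivalent to 1.56/1 = 1.5600 mol MgO.
M(MgO) = 1×24.305 + 1×15.999 = 40.304 g/mol.
Mass of MgO per formula unit = 1.5600 × 40.304 = 62.874 g.
MgO wt% = 62.874 / 154.569 × 100 = 40.68%.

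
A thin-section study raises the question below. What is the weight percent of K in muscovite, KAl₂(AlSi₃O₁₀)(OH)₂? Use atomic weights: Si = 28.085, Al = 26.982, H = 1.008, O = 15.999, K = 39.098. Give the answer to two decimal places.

Molar mass of KAl₂(AlSi₃O₁₀)(OH)₂: 1×39.098 + 3×26.982 + 3×28.085 + 12×15.999 + 2×1.008 = 398.303 g/mol.
Mass of K per formula unit: 1 × 39.098 = 39.098 g.
Weight fraction K = 39.098 / 398.303 = 0.0982.

9.82 wt%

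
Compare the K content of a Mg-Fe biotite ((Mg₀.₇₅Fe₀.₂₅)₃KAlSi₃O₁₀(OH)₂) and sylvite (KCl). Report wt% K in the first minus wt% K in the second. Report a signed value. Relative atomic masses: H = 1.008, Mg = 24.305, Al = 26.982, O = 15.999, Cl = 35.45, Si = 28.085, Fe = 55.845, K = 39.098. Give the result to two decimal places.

-43.58 percentage points

K in (Mg₀.₇₅Fe₀.₂₅)₃KAlSi₃O₁₀(OH)₂: molar mass 440.909 g/mol; 1×39.098 = 39.098 g → 8.87 wt%.
K in KCl: molar mass 74.548 g/mol; 1×39.098 = 39.098 g → 52.45 wt%.
Difference = 8.87 − 52.45 = -43.58 percentage points.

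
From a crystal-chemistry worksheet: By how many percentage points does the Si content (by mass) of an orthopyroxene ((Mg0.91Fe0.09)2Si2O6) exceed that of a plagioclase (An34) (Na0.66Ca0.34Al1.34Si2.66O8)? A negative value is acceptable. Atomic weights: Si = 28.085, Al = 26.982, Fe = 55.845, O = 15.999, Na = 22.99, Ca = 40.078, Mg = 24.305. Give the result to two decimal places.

Si in (Mg0.91Fe0.09)2Si2O6: molar mass 206.451 g/mol; 2×28.085 = 56.170 g → 27.21 wt%.
Si in Na0.66Ca0.34Al1.34Si2.66O8: molar mass 267.654 g/mol; 2.66×28.085 = 74.706 g → 27.91 wt%.
Difference = 27.21 − 27.91 = -0.70 percentage points.

-0.70 percentage points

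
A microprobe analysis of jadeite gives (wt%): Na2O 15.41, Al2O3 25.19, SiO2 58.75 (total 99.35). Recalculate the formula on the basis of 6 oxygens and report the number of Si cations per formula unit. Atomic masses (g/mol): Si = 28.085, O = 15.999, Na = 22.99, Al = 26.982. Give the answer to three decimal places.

15.41 wt% Na2O ÷ 61.979 g/mol = 0.24863 mol, giving 0.49726 Na and 0.24863 O.
25.19 wt% Al2O3 ÷ 101.961 g/mol = 0.24706 mol, giving 0.49412 Al and 0.74118 O.
58.75 wt% SiO2 ÷ 60.083 g/mol = 0.97781 mol, giving 0.97781 Si and 1.95562 O.
Oxygen sums to 2.94543; scaling by 6/2.94543 = 2.03705 puts the formula on 6 O.
Si: 0.97781 × 2.03705 = 1.992 atoms per formula unit.

1.992 Si apfu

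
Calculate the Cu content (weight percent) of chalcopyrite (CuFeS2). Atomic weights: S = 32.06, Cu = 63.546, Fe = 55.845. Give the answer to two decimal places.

M(CuFeS2) = 183.511 g/mol.
Cu contributes 1 × 63.546 = 63.546 g per mole.
63.546/183.511 = 0.3463 → 34.63%.

34.63 weight percent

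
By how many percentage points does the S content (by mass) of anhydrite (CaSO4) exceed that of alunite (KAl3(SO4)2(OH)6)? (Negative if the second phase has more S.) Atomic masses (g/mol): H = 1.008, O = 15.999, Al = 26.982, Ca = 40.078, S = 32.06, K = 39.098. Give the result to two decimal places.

8.07 percentage points

First mineral: 32.060 g S in 136.134 g formula = 23.55 wt% S.
Second mineral: 64.120 g S in 414.198 g formula = 15.48 wt% S.
23.55% − 15.48% gives a difference of 8.07 percentage points.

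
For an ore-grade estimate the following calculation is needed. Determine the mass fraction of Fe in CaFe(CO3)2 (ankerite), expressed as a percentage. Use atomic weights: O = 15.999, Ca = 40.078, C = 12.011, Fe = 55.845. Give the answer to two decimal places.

25.86 mass %

M(CaFe(CO3)2) = 215.939 g/mol.
Fe contributes 1 × 55.845 = 55.845 g per mole.
55.845/215.939 = 0.2586 → 25.86%.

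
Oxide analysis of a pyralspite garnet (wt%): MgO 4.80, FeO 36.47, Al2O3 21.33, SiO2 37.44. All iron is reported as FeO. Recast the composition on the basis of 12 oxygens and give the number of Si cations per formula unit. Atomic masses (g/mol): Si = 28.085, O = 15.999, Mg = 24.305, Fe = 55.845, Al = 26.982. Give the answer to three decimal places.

2.990 Si apfu

MgO: 4.80/40.304 = 0.11909 mol → 0.11909 mol Mg, 0.11909 mol O.
FeO: 36.47/71.844 = 0.50763 mol → 0.50763 mol Fe, 0.50763 mol O.
Al2O3: 21.33/101.961 = 0.20920 mol → 0.41840 mol Al, 0.62760 mol O.
SiO2: 37.44/60.083 = 0.62314 mol → 0.62314 mol Si, 1.24628 mol O.
Total oxygen = 2.50060 mol. Normalization factor = 12/2.50060 = 4.79885.
Si per 12 O = 0.62314 × 4.79885 = 2.990.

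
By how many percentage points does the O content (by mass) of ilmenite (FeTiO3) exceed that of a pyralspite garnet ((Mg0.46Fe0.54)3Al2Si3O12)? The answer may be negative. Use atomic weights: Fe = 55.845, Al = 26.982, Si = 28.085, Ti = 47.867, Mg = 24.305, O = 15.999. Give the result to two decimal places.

-10.63 percentage points

M(FeTiO3) = 151.709 g/mol, so wt% O = 47.997/151.709 × 100 = 31.64%.
M((Mg0.46Fe0.54)3Al2Si3O12) = 454.217 g/mol, so wt% O = 191.988/454.217 × 100 = 42.27%.
31.64 − 42.27 = -10.63 pp.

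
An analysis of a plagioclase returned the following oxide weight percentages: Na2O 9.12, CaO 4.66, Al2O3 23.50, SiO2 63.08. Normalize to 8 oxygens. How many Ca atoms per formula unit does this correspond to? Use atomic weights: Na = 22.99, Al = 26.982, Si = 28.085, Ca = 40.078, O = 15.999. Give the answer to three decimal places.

Na2O: 9.12/61.979 = 0.14715 mol → 0.29430 mol Na, 0.14715 mol O.
CaO: 4.66/56.077 = 0.08310 mol → 0.08310 mol Ca, 0.08310 mol O.
Al2O3: 23.50/101.961 = 0.23048 mol → 0.46096 mol Al, 0.69144 mol O.
SiO2: 63.08/60.083 = 1.04988 mol → 1.04988 mol Si, 2.09976 mol O.
Total oxygen = 3.02145 mol. Normalization factor = 8/3.02145 = 2.64774.
Ca per 8 O = 0.08310 × 2.64774 = 0.220.

0.220 Ca apfu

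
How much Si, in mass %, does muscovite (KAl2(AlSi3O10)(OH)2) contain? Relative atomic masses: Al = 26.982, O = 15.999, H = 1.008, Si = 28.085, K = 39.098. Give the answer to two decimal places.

21.15 mass %

M(KAl2(AlSi3O10)(OH)2) = 398.303 g/mol.
Si contributes 3 × 28.085 = 84.255 g per mole.
84.255/398.303 = 0.2115 → 21.15%.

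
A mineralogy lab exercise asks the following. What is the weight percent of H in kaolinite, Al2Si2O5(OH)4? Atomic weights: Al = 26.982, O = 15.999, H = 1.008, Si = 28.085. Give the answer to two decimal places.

1.56 mass %

Formula mass = 2·26.982 + 2·28.085 + 9·15.999 + 4·1.008 = 258.157 g/mol, of which 4.032 g is H.
So H makes up 4.032/258.157 = 0.0156 of the mass, i.e. 1.56%.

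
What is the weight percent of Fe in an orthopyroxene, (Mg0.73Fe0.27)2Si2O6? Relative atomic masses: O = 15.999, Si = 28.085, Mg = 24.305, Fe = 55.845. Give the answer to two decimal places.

M((Mg0.73Fe0.27)2Si2O6) = 217.806 g/mol.
Fe contributes 0.54 × 55.845 = 30.156 g per mole.
30.156/217.806 = 0.1385 → 13.85%.

13.85 mass %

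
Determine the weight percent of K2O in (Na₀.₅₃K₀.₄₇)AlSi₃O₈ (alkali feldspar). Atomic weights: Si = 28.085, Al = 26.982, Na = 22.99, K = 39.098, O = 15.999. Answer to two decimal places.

8.20 wt%

Formula mass = 269.790 g/mol.
0.47 K → 0.2350 mol K2O per formula unit; M(K2O) = 94.195, so K2O mass = 22.136 g.
22.136/269.790 × 100 = 8.20 wt%.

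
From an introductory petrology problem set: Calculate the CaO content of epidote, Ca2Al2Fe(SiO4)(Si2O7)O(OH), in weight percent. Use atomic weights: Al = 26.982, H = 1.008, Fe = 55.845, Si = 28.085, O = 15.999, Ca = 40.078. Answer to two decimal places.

Molar mass of Ca2Al2Fe(SiO4)(Si2O7)O(OH) = 2·40.078 + 2·26.982 + 1·55.845 + 3·28.085 + 13·15.999 + 1·1.008 = 483.215 g/mol.
Each formula unit contains 2 Ca, equivalent to 2/1 = 2.0000 mol CaO.
M(CaO) = 1×40.078 + 1×15.999 = 56.077 g/mol.
Mass of CaO per formula unit = 2.0000 × 56.077 = 112.154 g.
CaO wt% = 112.154 / 483.215 × 100 = 23.21%.

23.21 wt%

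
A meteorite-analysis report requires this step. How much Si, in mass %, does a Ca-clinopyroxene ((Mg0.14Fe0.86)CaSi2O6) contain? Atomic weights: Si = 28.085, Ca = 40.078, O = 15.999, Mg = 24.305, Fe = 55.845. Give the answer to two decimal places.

23.05 mass %

Formula mass = 0.14*24.305 + 0.86*55.845 + 1*40.078 + 2*28.085 + 6*15.999 = 243.671 g/mol, of which 56.170 g is Si.
So Si makes up 56.170/243.671 = 0.2305 of the mass, i.e. 23.05%.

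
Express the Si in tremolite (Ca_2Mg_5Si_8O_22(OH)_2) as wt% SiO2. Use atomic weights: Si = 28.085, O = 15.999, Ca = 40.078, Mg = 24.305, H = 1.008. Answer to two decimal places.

Molar mass of Ca_2Mg_5Si_8O_22(OH)_2 = 2*40.078 + 5*24.305 + 8*28.085 + 24*15.999 + 2*1.008 = 812.353 g/mol.
Each formula unit contains 8 Si, equivalent to 8/1 = 8.0000 mol SiO2.
M(SiO2) = 1×28.085 + 2×15.999 = 60.083 g/mol.
Mass of SiO2 per formula unit = 8.0000 × 60.083 = 480.664 g.
SiO2 wt% = 480.664 / 812.353 × 100 = 59.17%.

59.17 wt%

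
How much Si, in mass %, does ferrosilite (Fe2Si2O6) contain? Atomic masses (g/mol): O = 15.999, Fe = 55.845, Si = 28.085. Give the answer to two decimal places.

M(Fe2Si2O6) = 263.854 g/mol.
Si contributes 2 × 28.085 = 56.170 g per mole.
56.170/263.854 = 0.2129 → 21.29%.

21.29 mass %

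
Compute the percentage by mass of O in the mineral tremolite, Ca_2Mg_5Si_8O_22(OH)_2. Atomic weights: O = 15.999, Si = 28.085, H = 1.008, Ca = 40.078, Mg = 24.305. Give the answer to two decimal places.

47.27 weight percent

M(Ca_2Mg_5Si_8O_22(OH)_2) = 812.353 g/mol.
O contributes 24 × 15.999 = 383.976 g per mole.
383.976/812.353 = 0.4727 → 47.27%.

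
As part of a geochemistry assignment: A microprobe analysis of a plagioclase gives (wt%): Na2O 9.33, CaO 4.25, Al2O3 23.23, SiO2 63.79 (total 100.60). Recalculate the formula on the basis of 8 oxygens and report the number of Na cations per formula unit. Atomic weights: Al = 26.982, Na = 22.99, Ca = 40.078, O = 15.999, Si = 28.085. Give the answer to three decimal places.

0.794 Na apfu

9.33 wt% Na2O ÷ 61.979 g/mol = 0.15053 mol, giving 0.30106 Na and 0.15053 O.
4.25 wt% CaO ÷ 56.077 g/mol = 0.07579 mol, giving 0.07579 Ca and 0.07579 O.
23.23 wt% Al2O3 ÷ 101.961 g/mol = 0.22783 mol, giving 0.45566 Al and 0.68349 O.
63.79 wt% SiO2 ÷ 60.083 g/mol = 1.06170 mol, giving 1.06170 Si and 2.12340 O.
Oxygen sums to 3.03321; scaling by 8/3.03321 = 2.63747 puts the formula on 8 O.
Na: 0.30106 × 2.63747 = 0.794 atoms per formula unit.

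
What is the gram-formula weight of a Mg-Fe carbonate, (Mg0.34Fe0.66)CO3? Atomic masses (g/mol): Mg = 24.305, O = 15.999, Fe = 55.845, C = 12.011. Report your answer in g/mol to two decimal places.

105.13 g/mol

M = 0.34·24.305 + 0.66·55.845 + 1·12.011 + 3·15.999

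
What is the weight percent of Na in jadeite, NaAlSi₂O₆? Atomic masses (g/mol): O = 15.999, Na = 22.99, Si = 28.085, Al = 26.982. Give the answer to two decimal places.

11.37 weight percent

M(NaAlSi₂O₆) = 202.136 g/mol.
Na contributes 1 × 22.99 = 22.990 g per mole.
22.990/202.136 = 0.1137 → 11.37%.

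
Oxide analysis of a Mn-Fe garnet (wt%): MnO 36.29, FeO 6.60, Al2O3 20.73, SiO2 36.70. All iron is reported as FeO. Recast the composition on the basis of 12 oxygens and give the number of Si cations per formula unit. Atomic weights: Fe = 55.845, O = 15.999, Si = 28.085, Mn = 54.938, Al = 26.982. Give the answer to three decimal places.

3.010 Si apfu

36.29 wt% MnO ÷ 70.937 g/mol = 0.51158 mol, giving 0.51158 Mn and 0.51158 O.
6.60 wt% FeO ÷ 71.844 g/mol = 0.09187 mol, giving 0.09187 Fe and 0.09187 O.
20.73 wt% Al2O3 ÷ 101.961 g/mol = 0.20331 mol, giving 0.40662 Al and 0.60993 O.
36.70 wt% SiO2 ÷ 60.083 g/mol = 0.61082 mol, giving 0.61082 Si and 1.22164 O.
Oxygen sums to 2.43502; scaling by 12/2.43502 = 4.92809 puts the formula on 12 O.
Si: 0.61082 × 4.92809 = 3.010 atoms per formula unit.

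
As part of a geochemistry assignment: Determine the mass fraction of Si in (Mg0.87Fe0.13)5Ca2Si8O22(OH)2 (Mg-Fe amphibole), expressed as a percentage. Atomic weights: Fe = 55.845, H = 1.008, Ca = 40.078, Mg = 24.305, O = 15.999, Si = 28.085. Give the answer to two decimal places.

26.98 wt%

M((Mg0.87Fe0.13)5Ca2Si8O22(OH)2) = 832.854 g/mol.
Si contributes 8 × 28.085 = 224.680 g per mole.
224.680/832.854 = 0.2698 → 26.98%.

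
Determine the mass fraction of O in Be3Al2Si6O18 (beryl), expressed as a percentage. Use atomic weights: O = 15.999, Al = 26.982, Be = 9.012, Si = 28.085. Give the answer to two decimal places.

53.58 weight percent

M(Be3Al2Si6O18) = 537.492 g/mol.
O contributes 18 × 15.999 = 287.982 g per mole.
287.982/537.492 = 0.5358 → 53.58%.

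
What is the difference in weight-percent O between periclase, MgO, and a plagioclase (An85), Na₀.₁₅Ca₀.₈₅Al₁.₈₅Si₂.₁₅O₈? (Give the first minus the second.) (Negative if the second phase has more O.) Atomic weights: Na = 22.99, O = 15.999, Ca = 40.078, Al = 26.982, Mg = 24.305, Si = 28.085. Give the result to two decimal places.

-6.71 percentage points

M(MgO) = 40.304 g/mol, so wt% O = 15.999/40.304 × 100 = 39.70%.
M(Na₀.₁₅Ca₀.₈₅Al₁.₈₅Si₂.₁₅O₈) = 275.806 g/mol, so wt% O = 127.992/275.806 × 100 = 46.41%.
39.70 − 46.41 = -6.71 pp.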